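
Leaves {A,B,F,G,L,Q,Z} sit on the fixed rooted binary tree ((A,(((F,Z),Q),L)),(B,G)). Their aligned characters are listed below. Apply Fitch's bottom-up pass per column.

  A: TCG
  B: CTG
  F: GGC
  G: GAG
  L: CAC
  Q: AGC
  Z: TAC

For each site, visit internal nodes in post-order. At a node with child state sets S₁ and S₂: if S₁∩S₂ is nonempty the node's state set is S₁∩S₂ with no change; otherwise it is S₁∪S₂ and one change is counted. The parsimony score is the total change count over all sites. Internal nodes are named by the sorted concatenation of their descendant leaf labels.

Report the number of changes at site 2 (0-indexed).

[col 0] FZ: children F:{G}, Z:{T} ∪→ {G,T}; cost 1
[col 0] FQZ: children FZ:{G,T}, Q:{A} ∪→ {A,G,T}; cost 1
[col 0] FLQZ: children FQZ:{A,G,T}, L:{C} ∪→ {A,C,G,T}; cost 1
[col 0] AFLQZ: children A:{T}, FLQZ:{A,C,G,T} ∩→ {T}; cost 0
[col 0] BG: children B:{C}, G:{G} ∪→ {C,G}; cost 1
[col 0] ABFGLQZ: children AFLQZ:{T}, BG:{C,G} ∪→ {C,G,T}; cost 1
[col 1] FZ: children F:{G}, Z:{A} ∪→ {A,G}; cost 1
[col 1] FQZ: children FZ:{A,G}, Q:{G} ∩→ {G}; cost 0
[col 1] FLQZ: children FQZ:{G}, L:{A} ∪→ {A,G}; cost 1
[col 1] AFLQZ: children A:{C}, FLQZ:{A,G} ∪→ {A,C,G}; cost 1
[col 1] BG: children B:{T}, G:{A} ∪→ {A,T}; cost 1
[col 1] ABFGLQZ: children AFLQZ:{A,C,G}, BG:{A,T} ∩→ {A}; cost 0
[col 2] FZ: children F:{C}, Z:{C} ∩→ {C}; cost 0
[col 2] FQZ: children FZ:{C}, Q:{C} ∩→ {C}; cost 0
[col 2] FLQZ: children FQZ:{C}, L:{C} ∩→ {C}; cost 0
[col 2] AFLQZ: children A:{G}, FLQZ:{C} ∪→ {C,G}; cost 1
[col 2] BG: children B:{G}, G:{G} ∩→ {G}; cost 0
[col 2] ABFGLQZ: children AFLQZ:{C,G}, BG:{G} ∩→ {G}; cost 0
per-site changes: [5, 4, 1]; total = 10

1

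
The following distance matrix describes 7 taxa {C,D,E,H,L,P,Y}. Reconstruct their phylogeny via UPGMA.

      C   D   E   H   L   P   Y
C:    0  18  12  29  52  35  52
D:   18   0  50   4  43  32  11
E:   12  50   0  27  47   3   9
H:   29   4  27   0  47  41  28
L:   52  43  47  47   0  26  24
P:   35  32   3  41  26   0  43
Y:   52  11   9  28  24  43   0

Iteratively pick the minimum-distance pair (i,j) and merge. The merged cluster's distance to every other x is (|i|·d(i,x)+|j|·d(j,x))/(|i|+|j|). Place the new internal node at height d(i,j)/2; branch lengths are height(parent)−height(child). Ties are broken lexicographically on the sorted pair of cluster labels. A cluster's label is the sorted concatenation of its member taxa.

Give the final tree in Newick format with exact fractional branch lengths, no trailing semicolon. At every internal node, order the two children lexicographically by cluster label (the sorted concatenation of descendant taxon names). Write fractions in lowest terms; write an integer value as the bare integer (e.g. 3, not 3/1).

1. join E+P (d=3) ⇒ EP; edges |E|=3/2, |P|=3/2
  updated: d(C,EP)=47/2, d(D,EP)=41, d(EP,H)=34, d(EP,L)=73/2, d(EP,Y)=26
2. join D+H (d=4) ⇒ DH; edges |D|=2, |H|=2
  updated: d(C,DH)=47/2, d(DH,EP)=75/2, d(DH,L)=45, d(DH,Y)=39/2
3. join DH+Y (d=39/2) ⇒ DHY; edges |DH|=31/4, |Y|=39/4
  updated: d(C,DHY)=33, d(DHY,EP)=101/3, d(DHY,L)=38
4. join C+EP (d=47/2) ⇒ CEP; edges |C|=47/4, |EP|=41/4
  updated: d(CEP,DHY)=301/9, d(CEP,L)=125/3
5. join CEP+DHY (d=301/9) ⇒ CDEHPY; edges |CEP|=179/36, |DHY|=251/36
  updated: d(CDEHPY,L)=239/6
6. join CDEHPY+L (d=239/6) ⇒ CDEHLPY; edges |CDEHPY|=115/36, |L|=239/12
final tree: (((C:47/4,(E:3/2,P:3/2):41/4):179/36,((D:2,H:2):31/4,Y:39/4):251/36):115/36,L:239/12)
total length: 734/9

(((C:47/4,(E:3/2,P:3/2):41/4):179/36,((D:2,H:2):31/4,Y:39/4):251/36):115/36,L:239/12)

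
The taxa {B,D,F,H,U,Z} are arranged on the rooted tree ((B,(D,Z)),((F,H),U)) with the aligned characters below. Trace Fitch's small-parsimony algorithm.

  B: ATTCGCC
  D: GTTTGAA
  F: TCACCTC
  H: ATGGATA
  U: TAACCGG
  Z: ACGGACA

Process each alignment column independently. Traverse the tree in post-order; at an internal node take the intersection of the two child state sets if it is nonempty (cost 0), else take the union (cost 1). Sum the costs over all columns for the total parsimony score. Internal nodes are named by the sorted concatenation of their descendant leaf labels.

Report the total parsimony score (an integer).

site 0, node DZ: D={G} ∪ Z={A} → {A,G} (+1)
site 0, node BDZ: B={A} ∩ DZ={A,G} → {A} (+0)
site 0, node FH: F={T} ∪ H={A} → {A,T} (+1)
site 0, node FHU: FH={A,T} ∩ U={T} → {T} (+0)
site 0, node BDFHUZ: BDZ={A} ∪ FHU={T} → {A,T} (+1)
site 1, node DZ: D={T} ∪ Z={C} → {C,T} (+1)
site 1, node BDZ: B={T} ∩ DZ={C,T} → {T} (+0)
site 1, node FH: F={C} ∪ H={T} → {C,T} (+1)
site 1, node FHU: FH={C,T} ∪ U={A} → {A,C,T} (+1)
site 1, node BDFHUZ: BDZ={T} ∩ FHU={A,C,T} → {T} (+0)
site 2, node DZ: D={T} ∪ Z={G} → {G,T} (+1)
site 2, node BDZ: B={T} ∩ DZ={G,T} → {T} (+0)
site 2, node FH: F={A} ∪ H={G} → {A,G} (+1)
site 2, node FHU: FH={A,G} ∩ U={A} → {A} (+0)
site 2, node BDFHUZ: BDZ={T} ∪ FHU={A} → {A,T} (+1)
site 3, node DZ: D={T} ∪ Z={G} → {G,T} (+1)
site 3, node BDZ: B={C} ∪ DZ={G,T} → {C,G,T} (+1)
site 3, node FH: F={C} ∪ H={G} → {C,G} (+1)
site 3, node FHU: FH={C,G} ∩ U={C} → {C} (+0)
site 3, node BDFHUZ: BDZ={C,G,T} ∩ FHU={C} → {C} (+0)
site 4, node DZ: D={G} ∪ Z={A} → {A,G} (+1)
site 4, node BDZ: B={G} ∩ DZ={A,G} → {G} (+0)
site 4, node FH: F={C} ∪ H={A} → {A,C} (+1)
site 4, node FHU: FH={A,C} ∩ U={C} → {C} (+0)
site 4, node BDFHUZ: BDZ={G} ∪ FHU={C} → {C,G} (+1)
site 5, node DZ: D={A} ∪ Z={C} → {A,C} (+1)
site 5, node BDZ: B={C} ∩ DZ={A,C} → {C} (+0)
site 5, node FH: F={T} ∩ H={T} → {T} (+0)
site 5, node FHU: FH={T} ∪ U={G} → {G,T} (+1)
site 5, node BDFHUZ: BDZ={C} ∪ FHU={G,T} → {C,G,T} (+1)
site 6, node DZ: D={A} ∩ Z={A} → {A} (+0)
site 6, node BDZ: B={C} ∪ DZ={A} → {A,C} (+1)
site 6, node FH: F={C} ∪ H={A} → {A,C} (+1)
site 6, node FHU: FH={A,C} ∪ U={G} → {A,C,G} (+1)
site 6, node BDFHUZ: BDZ={A,C} ∩ FHU={A,C,G} → {A,C} (+0)
per-site changes: [3, 3, 3, 3, 3, 3, 3]; total = 21

21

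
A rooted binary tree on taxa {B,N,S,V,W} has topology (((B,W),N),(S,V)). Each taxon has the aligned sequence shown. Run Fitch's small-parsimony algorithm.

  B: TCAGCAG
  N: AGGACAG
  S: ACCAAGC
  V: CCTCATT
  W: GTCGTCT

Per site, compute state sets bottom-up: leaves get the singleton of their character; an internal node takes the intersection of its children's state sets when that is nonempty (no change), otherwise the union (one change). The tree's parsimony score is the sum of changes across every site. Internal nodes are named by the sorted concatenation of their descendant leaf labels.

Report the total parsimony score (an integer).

18

BW@0: {T} ∪ {G} = {G,T} (union, +1)
BNW@0: {G,T} ∪ {A} = {A,G,T} (union, +1)
SV@0: {A} ∪ {C} = {A,C} (union, +1)
BNSVW@0: {A,G,T} ∩ {A,C} = {A} (intersection, +0)
BW@1: {C} ∪ {T} = {C,T} (union, +1)
BNW@1: {C,T} ∪ {G} = {C,G,T} (union, +1)
SV@1: {C} ∩ {C} = {C} (intersection, +0)
BNSVW@1: {C,G,T} ∩ {C} = {C} (intersection, +0)
BW@2: {A} ∪ {C} = {A,C} (union, +1)
BNW@2: {A,C} ∪ {G} = {A,C,G} (union, +1)
SV@2: {C} ∪ {T} = {C,T} (union, +1)
BNSVW@2: {A,C,G} ∩ {C,T} = {C} (intersection, +0)
BW@3: {G} ∩ {G} = {G} (intersection, +0)
BNW@3: {G} ∪ {A} = {A,G} (union, +1)
SV@3: {A} ∪ {C} = {A,C} (union, +1)
BNSVW@3: {A,G} ∩ {A,C} = {A} (intersection, +0)
BW@4: {C} ∪ {T} = {C,T} (union, +1)
BNW@4: {C,T} ∩ {C} = {C} (intersection, +0)
SV@4: {A} ∩ {A} = {A} (intersection, +0)
BNSVW@4: {C} ∪ {A} = {A,C} (union, +1)
BW@5: {A} ∪ {C} = {A,C} (union, +1)
BNW@5: {A,C} ∩ {A} = {A} (intersection, +0)
SV@5: {G} ∪ {T} = {G,T} (union, +1)
BNSVW@5: {A} ∪ {G,T} = {A,G,T} (union, +1)
BW@6: {G} ∪ {T} = {G,T} (union, +1)
BNW@6: {G,T} ∩ {G} = {G} (intersection, +0)
SV@6: {C} ∪ {T} = {C,T} (union, +1)
BNSVW@6: {G} ∪ {C,T} = {C,G,T} (union, +1)
per-site changes: [3, 2, 3, 2, 2, 3, 3]; total = 18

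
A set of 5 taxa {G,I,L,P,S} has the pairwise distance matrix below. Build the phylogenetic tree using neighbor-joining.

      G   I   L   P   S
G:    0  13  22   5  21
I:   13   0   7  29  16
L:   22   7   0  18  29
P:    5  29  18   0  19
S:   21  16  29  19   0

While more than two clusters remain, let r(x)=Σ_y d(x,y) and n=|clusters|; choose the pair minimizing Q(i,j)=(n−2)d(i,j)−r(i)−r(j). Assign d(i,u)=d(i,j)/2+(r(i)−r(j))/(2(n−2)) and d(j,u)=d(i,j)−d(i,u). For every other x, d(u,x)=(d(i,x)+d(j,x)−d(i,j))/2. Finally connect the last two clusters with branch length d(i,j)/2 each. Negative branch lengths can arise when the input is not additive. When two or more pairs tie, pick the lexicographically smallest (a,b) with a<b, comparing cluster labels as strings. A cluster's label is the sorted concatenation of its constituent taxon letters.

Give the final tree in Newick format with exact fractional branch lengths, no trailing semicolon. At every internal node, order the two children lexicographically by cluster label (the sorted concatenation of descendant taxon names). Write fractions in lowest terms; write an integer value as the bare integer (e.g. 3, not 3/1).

1. join I+L (d=7, Q=-120) ⇒ IL; edges |I|=5/3, |L|=16/3
  updated: d(G,IL)=14, d(IL,P)=20, d(IL,S)=19
2. join G+P (d=5, Q=-74) ⇒ GP; edges |G|=3/2, |P|=7/2
  updated: d(GP,IL)=29/2, d(GP,S)=35/2
3. join GP+IL (d=29/2, Q=-51) ⇒ GILP; edges |GP|=13/2, |IL|=8
  updated: d(GILP,S)=11
4. join GILP+S (d=11) ⇒ GILPS; edges |GILP|=11/2, |S|=11/2
final tree: (((G:3/2,P:7/2):13/2,(I:5/3,L:16/3):8):11/2,S:11/2)
total length: 75/2

(((G:3/2,P:7/2):13/2,(I:5/3,L:16/3):8):11/2,S:11/2)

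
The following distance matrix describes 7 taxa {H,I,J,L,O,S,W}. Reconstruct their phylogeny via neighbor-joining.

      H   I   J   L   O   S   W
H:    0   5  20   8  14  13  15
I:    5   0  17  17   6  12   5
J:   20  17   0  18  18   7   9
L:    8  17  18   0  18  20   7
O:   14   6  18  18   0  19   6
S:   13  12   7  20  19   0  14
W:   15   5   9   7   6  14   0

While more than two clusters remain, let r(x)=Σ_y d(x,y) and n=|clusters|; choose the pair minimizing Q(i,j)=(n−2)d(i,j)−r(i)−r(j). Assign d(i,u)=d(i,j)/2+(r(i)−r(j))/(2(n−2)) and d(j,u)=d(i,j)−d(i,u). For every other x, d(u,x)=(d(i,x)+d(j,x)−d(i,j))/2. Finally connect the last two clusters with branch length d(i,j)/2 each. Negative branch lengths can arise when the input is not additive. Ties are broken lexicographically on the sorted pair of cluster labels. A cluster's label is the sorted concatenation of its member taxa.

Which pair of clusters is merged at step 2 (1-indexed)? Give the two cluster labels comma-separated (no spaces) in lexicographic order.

H,L

1. join J+S (d=7, Q=-139) ⇒ JS; edges |J|=39/10, |S|=31/10
  updated: d(H,JS)=13, d(I,JS)=11, d(JS,L)=31/2, d(JS,O)=15, d(JS,W)=8
2. join H+L (d=8, Q=-177/2) ⇒ HL; edges |H|=43/16, |L|=85/16
  updated: d(HL,I)=7, d(HL,JS)=41/4, d(HL,O)=12, d(HL,W)=7
3. join I+O (d=6, Q=-50) ⇒ IO; edges |I|=4/3, |O|=14/3
  updated: d(HL,IO)=13/2, d(IO,JS)=10, d(IO,W)=5/2
4. join HL+JS (d=41/4, Q=-63/2) ⇒ HJLS; edges |HL|=4, |JS|=25/4
  updated: d(HJLS,IO)=25/8, d(HJLS,W)=19/8
5. join HJLS+IO (d=25/8, Q=-8) ⇒ HIJLOS; edges |HJLS|=3/2, |IO|=13/8
  updated: d(HIJLOS,W)=7/8
6. join HIJLOS+W (d=7/8) ⇒ HIJLOSW; edges |HIJLOS|=7/16, |W|=7/16
final tree: ((((H:43/16,L:85/16):4,(J:39/10,S:31/10):25/4):3/2,(I:4/3,O:14/3):13/8):7/16,W:7/16)
total length: 141/4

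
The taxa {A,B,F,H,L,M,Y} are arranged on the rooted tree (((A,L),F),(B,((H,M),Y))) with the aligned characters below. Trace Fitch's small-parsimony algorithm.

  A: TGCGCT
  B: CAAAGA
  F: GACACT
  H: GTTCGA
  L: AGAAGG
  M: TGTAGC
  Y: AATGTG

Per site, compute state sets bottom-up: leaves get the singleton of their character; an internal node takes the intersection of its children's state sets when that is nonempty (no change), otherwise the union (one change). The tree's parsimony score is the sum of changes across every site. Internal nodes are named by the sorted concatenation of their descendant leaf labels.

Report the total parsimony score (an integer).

AL@0: {T} ∪ {A} = {A,T} (union, +1)
AFL@0: {A,T} ∪ {G} = {A,G,T} (union, +1)
HM@0: {G} ∪ {T} = {G,T} (union, +1)
HMY@0: {G,T} ∪ {A} = {A,G,T} (union, +1)
BHMY@0: {C} ∪ {A,G,T} = {A,C,G,T} (union, +1)
ABFHLMY@0: {A,G,T} ∩ {A,C,G,T} = {A,G,T} (intersection, +0)
AL@1: {G} ∩ {G} = {G} (intersection, +0)
AFL@1: {G} ∪ {A} = {A,G} (union, +1)
HM@1: {T} ∪ {G} = {G,T} (union, +1)
HMY@1: {G,T} ∪ {A} = {A,G,T} (union, +1)
BHMY@1: {A} ∩ {A,G,T} = {A} (intersection, +0)
ABFHLMY@1: {A,G} ∩ {A} = {A} (intersection, +0)
AL@2: {C} ∪ {A} = {A,C} (union, +1)
AFL@2: {A,C} ∩ {C} = {C} (intersection, +0)
HM@2: {T} ∩ {T} = {T} (intersection, +0)
HMY@2: {T} ∩ {T} = {T} (intersection, +0)
BHMY@2: {A} ∪ {T} = {A,T} (union, +1)
ABFHLMY@2: {C} ∪ {A,T} = {A,C,T} (union, +1)
AL@3: {G} ∪ {A} = {A,G} (union, +1)
AFL@3: {A,G} ∩ {A} = {A} (intersection, +0)
HM@3: {C} ∪ {A} = {A,C} (union, +1)
HMY@3: {A,C} ∪ {G} = {A,C,G} (union, +1)
BHMY@3: {A} ∩ {A,C,G} = {A} (intersection, +0)
ABFHLMY@3: {A} ∩ {A} = {A} (intersection, +0)
AL@4: {C} ∪ {G} = {C,G} (union, +1)
AFL@4: {C,G} ∩ {C} = {C} (intersection, +0)
HM@4: {G} ∩ {G} = {G} (intersection, +0)
HMY@4: {G} ∪ {T} = {G,T} (union, +1)
BHMY@4: {G} ∩ {G,T} = {G} (intersection, +0)
ABFHLMY@4: {C} ∪ {G} = {C,G} (union, +1)
AL@5: {T} ∪ {G} = {G,T} (union, +1)
AFL@5: {G,T} ∩ {T} = {T} (intersection, +0)
HM@5: {A} ∪ {C} = {A,C} (union, +1)
HMY@5: {A,C} ∪ {G} = {A,C,G} (union, +1)
BHMY@5: {A} ∩ {A,C,G} = {A} (intersection, +0)
ABFHLMY@5: {T} ∪ {A} = {A,T} (union, +1)
per-site changes: [5, 3, 3, 3, 3, 4]; total = 21

21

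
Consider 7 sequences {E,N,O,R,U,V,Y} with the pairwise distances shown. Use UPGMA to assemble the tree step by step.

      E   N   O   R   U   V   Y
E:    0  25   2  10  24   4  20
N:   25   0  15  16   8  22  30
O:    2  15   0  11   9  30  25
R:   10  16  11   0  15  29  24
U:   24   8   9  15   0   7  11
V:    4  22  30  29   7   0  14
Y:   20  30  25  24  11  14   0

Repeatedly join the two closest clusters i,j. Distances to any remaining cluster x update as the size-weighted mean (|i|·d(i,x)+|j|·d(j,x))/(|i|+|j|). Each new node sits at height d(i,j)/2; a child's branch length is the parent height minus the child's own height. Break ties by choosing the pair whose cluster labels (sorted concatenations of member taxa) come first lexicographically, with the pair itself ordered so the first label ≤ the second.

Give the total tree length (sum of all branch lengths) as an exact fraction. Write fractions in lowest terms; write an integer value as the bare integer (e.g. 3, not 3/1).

136/3

iteration 1: select E,O (d=2); attach at lengths (1, 1); label the merged cluster EO
  updated: d(EO,N)=20, d(EO,R)=21/2, d(EO,U)=33/2, d(EO,V)=17, d(EO,Y)=45/2
iteration 2: select U,V (d=7); attach at lengths (7/2, 7/2); label the merged cluster UV
  updated: d(EO,UV)=67/4, d(N,UV)=15, d(R,UV)=22, d(UV,Y)=25/2
iteration 3: select EO,R (d=21/2); attach at lengths (17/4, 21/4); label the merged cluster EOR
  updated: d(EOR,N)=56/3, d(EOR,UV)=37/2, d(EOR,Y)=23
iteration 4: select UV,Y (d=25/2); attach at lengths (11/4, 25/4); label the merged cluster UVY
  updated: d(EOR,UVY)=20, d(N,UVY)=20
iteration 5: select EOR,N (d=56/3); attach at lengths (49/12, 28/3); label the merged cluster ENOR
  updated: d(ENOR,UVY)=20
iteration 6: select ENOR,UVY (d=20); attach at lengths (2/3, 15/4); label the merged cluster ENORUVY
final tree: ((((E:1,O:1):17/4,R:21/4):49/12,N:28/3):2/3,((U:7/2,V:7/2):11/4,Y:25/4):15/4)
total length: 136/3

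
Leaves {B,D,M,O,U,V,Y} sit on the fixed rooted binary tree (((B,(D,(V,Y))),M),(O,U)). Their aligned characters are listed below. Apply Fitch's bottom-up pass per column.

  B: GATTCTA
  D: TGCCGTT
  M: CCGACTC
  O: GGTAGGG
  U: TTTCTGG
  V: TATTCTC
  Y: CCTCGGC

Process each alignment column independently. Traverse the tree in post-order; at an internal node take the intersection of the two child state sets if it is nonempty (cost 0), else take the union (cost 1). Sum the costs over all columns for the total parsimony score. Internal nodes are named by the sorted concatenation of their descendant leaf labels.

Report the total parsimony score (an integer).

site 0, node VY: V={T} ∪ Y={C} → {C,T} (+1)
site 0, node DVY: D={T} ∩ VY={C,T} → {T} (+0)
site 0, node BDVY: B={G} ∪ DVY={T} → {G,T} (+1)
site 0, node BDMVY: BDVY={G,T} ∪ M={C} → {C,G,T} (+1)
site 0, node OU: O={G} ∪ U={T} → {G,T} (+1)
site 0, node BDMOUVY: BDMVY={C,G,T} ∩ OU={G,T} → {G,T} (+0)
site 1, node VY: V={A} ∪ Y={C} → {A,C} (+1)
site 1, node DVY: D={G} ∪ VY={A,C} → {A,C,G} (+1)
site 1, node BDVY: B={A} ∩ DVY={A,C,G} → {A} (+0)
site 1, node BDMVY: BDVY={A} ∪ M={C} → {A,C} (+1)
site 1, node OU: O={G} ∪ U={T} → {G,T} (+1)
site 1, node BDMOUVY: BDMVY={A,C} ∪ OU={G,T} → {A,C,G,T} (+1)
site 2, node VY: V={T} ∩ Y={T} → {T} (+0)
site 2, node DVY: D={C} ∪ VY={T} → {C,T} (+1)
site 2, node BDVY: B={T} ∩ DVY={C,T} → {T} (+0)
site 2, node BDMVY: BDVY={T} ∪ M={G} → {G,T} (+1)
site 2, node OU: O={T} ∩ U={T} → {T} (+0)
site 2, node BDMOUVY: BDMVY={G,T} ∩ OU={T} → {T} (+0)
site 3, node VY: V={T} ∪ Y={C} → {C,T} (+1)
site 3, node DVY: D={C} ∩ VY={C,T} → {C} (+0)
site 3, node BDVY: B={T} ∪ DVY={C} → {C,T} (+1)
site 3, node BDMVY: BDVY={C,T} ∪ M={A} → {A,C,T} (+1)
site 3, node OU: O={A} ∪ U={C} → {A,C} (+1)
site 3, node BDMOUVY: BDMVY={A,C,T} ∩ OU={A,C} → {A,C} (+0)
site 4, node VY: V={C} ∪ Y={G} → {C,G} (+1)
site 4, node DVY: D={G} ∩ VY={C,G} → {G} (+0)
site 4, node BDVY: B={C} ∪ DVY={G} → {C,G} (+1)
site 4, node BDMVY: BDVY={C,G} ∩ M={C} → {C} (+0)
site 4, node OU: O={G} ∪ U={T} → {G,T} (+1)
site 4, node BDMOUVY: BDMVY={C} ∪ OU={G,T} → {C,G,T} (+1)
site 5, node VY: V={T} ∪ Y={G} → {G,T} (+1)
site 5, node DVY: D={T} ∩ VY={G,T} → {T} (+0)
site 5, node BDVY: B={T} ∩ DVY={T} → {T} (+0)
site 5, node BDMVY: BDVY={T} ∩ M={T} → {T} (+0)
site 5, node OU: O={G} ∩ U={G} → {G} (+0)
site 5, node BDMOUVY: BDMVY={T} ∪ OU={G} → {G,T} (+1)
site 6, node VY: V={C} ∩ Y={C} → {C} (+0)
site 6, node DVY: D={T} ∪ VY={C} → {C,T} (+1)
site 6, node BDVY: B={A} ∪ DVY={C,T} → {A,C,T} (+1)
site 6, node BDMVY: BDVY={A,C,T} ∩ M={C} → {C} (+0)
site 6, node OU: O={G} ∩ U={G} → {G} (+0)
site 6, node BDMOUVY: BDMVY={C} ∪ OU={G} → {C,G} (+1)
per-site changes: [4, 5, 2, 4, 4, 2, 3]; total = 24

24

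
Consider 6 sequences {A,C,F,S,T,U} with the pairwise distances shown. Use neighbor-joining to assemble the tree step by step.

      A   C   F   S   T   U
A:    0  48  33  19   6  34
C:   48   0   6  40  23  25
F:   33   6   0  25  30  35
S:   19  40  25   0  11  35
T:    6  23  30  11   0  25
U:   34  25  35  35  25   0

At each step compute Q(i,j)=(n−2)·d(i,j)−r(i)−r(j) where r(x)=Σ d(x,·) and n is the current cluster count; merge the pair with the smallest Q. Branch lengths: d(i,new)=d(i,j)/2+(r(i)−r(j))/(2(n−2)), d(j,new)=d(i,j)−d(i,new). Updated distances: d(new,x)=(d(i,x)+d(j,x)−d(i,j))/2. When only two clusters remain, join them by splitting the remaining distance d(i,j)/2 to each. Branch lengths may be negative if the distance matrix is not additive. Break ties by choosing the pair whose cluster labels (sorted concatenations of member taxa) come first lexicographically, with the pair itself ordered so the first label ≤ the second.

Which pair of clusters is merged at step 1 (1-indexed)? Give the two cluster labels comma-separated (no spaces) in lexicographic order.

iteration 1: select C,F (d=6, Q=-247); attach at lengths (37/8, 11/8); label the merged cluster CF
  updated: d(A,CF)=75/2, d(CF,S)=59/2, d(CF,T)=47/2, d(CF,U)=27
iteration 2: select CF,U (d=27, Q=-315/2); attach at lengths (155/12, 169/12); label the merged cluster CFU
  updated: d(A,CFU)=89/4, d(CFU,S)=75/4, d(CFU,T)=43/4
iteration 3: select A,T (d=6, Q=-63); attach at lengths (63/8, -15/8); label the merged cluster AT
  updated: d(AT,CFU)=27/2, d(AT,S)=12
iteration 4: select AT,CFU (d=27/2, Q=-177/4); attach at lengths (27/8, 81/8); label the merged cluster ACFTU
  updated: d(ACFTU,S)=69/8
iteration 5: select ACFTU,S (d=69/8); attach at lengths (69/16, 69/16); label the merged cluster ACFSTU
final tree: (((A:63/8,T:-15/8):27/8,((C:37/8,F:11/8):155/12,U:169/12):81/8):69/16,S:69/16)
total length: 489/8

C,F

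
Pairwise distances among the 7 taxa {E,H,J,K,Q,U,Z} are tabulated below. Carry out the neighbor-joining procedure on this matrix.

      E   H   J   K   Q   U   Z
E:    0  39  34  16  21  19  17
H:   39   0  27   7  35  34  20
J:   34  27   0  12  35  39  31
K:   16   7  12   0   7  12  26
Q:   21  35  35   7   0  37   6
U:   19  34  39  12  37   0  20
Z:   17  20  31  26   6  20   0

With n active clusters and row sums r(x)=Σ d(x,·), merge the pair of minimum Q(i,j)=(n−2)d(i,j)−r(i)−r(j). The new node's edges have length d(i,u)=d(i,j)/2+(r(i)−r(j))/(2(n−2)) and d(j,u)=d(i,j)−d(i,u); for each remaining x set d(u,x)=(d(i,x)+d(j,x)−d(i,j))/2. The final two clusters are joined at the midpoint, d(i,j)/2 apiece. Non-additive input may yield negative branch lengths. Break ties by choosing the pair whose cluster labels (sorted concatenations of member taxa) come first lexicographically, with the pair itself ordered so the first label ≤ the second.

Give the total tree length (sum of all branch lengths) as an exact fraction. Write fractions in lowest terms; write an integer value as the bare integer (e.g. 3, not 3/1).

1069/16

iteration 1: select Q,Z (d=6, Q=-231); attach at lengths (51/10, 9/10); label the merged cluster QZ
  updated: d(E,QZ)=16, d(H,QZ)=49/2, d(J,QZ)=30, d(K,QZ)=27/2, d(QZ,U)=51/2
iteration 2: select E,U (d=19, Q=-355/2); attach at lengths (141/16, 163/16); label the merged cluster EU
  updated: d(EU,H)=27, d(EU,J)=27, d(EU,K)=9/2, d(EU,QZ)=45/4
iteration 3: select EU,QZ (d=45/4, Q=-461/4); attach at lengths (97/24, 173/24); label the merged cluster EQUZ
  updated: d(EQUZ,H)=161/8, d(EQUZ,J)=183/8, d(EQUZ,K)=27/8
iteration 4: select EQUZ,J (d=183/8, Q=-125/2); attach at lengths (121/16, 245/16); label the merged cluster EJQUZ
  updated: d(EJQUZ,H)=97/8, d(EJQUZ,K)=-15/4
iteration 5: select EJQUZ,H (d=97/8, Q=-123/8); attach at lengths (11/16, 183/16); label the merged cluster EHJQUZ
  updated: d(EHJQUZ,K)=-71/16
iteration 6: select EHJQUZ,K (d=-71/16); attach at lengths (-71/32, -71/32); label the merged cluster EHJKQUZ
final tree: (((((E:141/16,U:163/16):97/24,(Q:51/10,Z:9/10):173/24):121/16,J:245/16):11/16,H:183/16):-71/32,K:-71/32)
total length: 1069/16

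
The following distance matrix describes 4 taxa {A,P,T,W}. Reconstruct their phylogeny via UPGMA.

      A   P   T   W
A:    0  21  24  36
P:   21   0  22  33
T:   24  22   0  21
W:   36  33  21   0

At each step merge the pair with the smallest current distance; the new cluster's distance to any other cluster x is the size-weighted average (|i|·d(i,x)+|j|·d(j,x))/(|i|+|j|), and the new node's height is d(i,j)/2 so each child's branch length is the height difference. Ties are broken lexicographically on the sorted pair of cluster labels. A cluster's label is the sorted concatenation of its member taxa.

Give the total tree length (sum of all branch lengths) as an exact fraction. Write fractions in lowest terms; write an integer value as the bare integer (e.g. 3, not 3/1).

iteration 1: select A,P (d=21); attach at lengths (21/2, 21/2); label the merged cluster AP
  updated: d(AP,T)=23, d(AP,W)=69/2
iteration 2: select T,W (d=21); attach at lengths (21/2, 21/2); label the merged cluster TW
  updated: d(AP,TW)=115/4
iteration 3: select AP,TW (d=115/4); attach at lengths (31/8, 31/8); label the merged cluster APTW
final tree: ((A:21/2,P:21/2):31/8,(T:21/2,W:21/2):31/8)
total length: 199/4

199/4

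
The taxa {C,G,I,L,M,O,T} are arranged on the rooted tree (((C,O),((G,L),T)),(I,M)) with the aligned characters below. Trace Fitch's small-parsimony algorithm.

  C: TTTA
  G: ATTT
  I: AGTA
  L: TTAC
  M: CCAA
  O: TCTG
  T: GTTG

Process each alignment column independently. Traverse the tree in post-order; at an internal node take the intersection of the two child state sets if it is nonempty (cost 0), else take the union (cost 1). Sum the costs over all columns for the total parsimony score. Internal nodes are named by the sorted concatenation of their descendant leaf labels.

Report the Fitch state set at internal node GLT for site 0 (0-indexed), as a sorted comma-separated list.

A,G,T

[col 0] CO: children C:{T}, O:{T} ∩→ {T}; cost 0
[col 0] GL: children G:{A}, L:{T} ∪→ {A,T}; cost 1
[col 0] GLT: children GL:{A,T}, T:{G} ∪→ {A,G,T}; cost 1
[col 0] CGLOT: children CO:{T}, GLT:{A,G,T} ∩→ {T}; cost 0
[col 0] IM: children I:{A}, M:{C} ∪→ {A,C}; cost 1
[col 0] CGILMOT: children CGLOT:{T}, IM:{A,C} ∪→ {A,C,T}; cost 1
[col 1] CO: children C:{T}, O:{C} ∪→ {C,T}; cost 1
[col 1] GL: children G:{T}, L:{T} ∩→ {T}; cost 0
[col 1] GLT: children GL:{T}, T:{T} ∩→ {T}; cost 0
[col 1] CGLOT: children CO:{C,T}, GLT:{T} ∩→ {T}; cost 0
[col 1] IM: children I:{G}, M:{C} ∪→ {C,G}; cost 1
[col 1] CGILMOT: children CGLOT:{T}, IM:{C,G} ∪→ {C,G,T}; cost 1
[col 2] CO: children C:{T}, O:{T} ∩→ {T}; cost 0
[col 2] GL: children G:{T}, L:{A} ∪→ {A,T}; cost 1
[col 2] GLT: children GL:{A,T}, T:{T} ∩→ {T}; cost 0
[col 2] CGLOT: children CO:{T}, GLT:{T} ∩→ {T}; cost 0
[col 2] IM: children I:{T}, M:{A} ∪→ {A,T}; cost 1
[col 2] CGILMOT: children CGLOT:{T}, IM:{A,T} ∩→ {T}; cost 0
[col 3] CO: children C:{A}, O:{G} ∪→ {A,G}; cost 1
[col 3] GL: children G:{T}, L:{C} ∪→ {C,T}; cost 1
[col 3] GLT: children GL:{C,T}, T:{G} ∪→ {C,G,T}; cost 1
[col 3] CGLOT: children CO:{A,G}, GLT:{C,G,T} ∩→ {G}; cost 0
[col 3] IM: children I:{A}, M:{A} ∩→ {A}; cost 0
[col 3] CGILMOT: children CGLOT:{G}, IM:{A} ∪→ {A,G}; cost 1
per-site changes: [4, 3, 2, 4]; total = 13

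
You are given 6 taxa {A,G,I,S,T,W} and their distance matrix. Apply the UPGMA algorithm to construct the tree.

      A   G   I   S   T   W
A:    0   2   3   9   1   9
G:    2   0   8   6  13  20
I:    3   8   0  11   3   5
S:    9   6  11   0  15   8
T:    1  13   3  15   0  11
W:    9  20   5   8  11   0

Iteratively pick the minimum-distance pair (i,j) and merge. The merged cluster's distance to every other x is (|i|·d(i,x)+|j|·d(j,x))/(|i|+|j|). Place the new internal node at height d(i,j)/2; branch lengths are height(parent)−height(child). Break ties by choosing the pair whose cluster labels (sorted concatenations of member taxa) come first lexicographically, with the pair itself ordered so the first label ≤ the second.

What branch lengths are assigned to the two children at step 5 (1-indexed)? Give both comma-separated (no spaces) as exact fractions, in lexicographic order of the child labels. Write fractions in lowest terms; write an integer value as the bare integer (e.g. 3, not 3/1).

iteration 1: select A,T (d=1); attach at lengths (1/2, 1/2); label the merged cluster AT
  updated: d(AT,G)=15/2, d(AT,I)=3, d(AT,S)=12, d(AT,W)=10
iteration 2: select AT,I (d=3); attach at lengths (1, 3/2); label the merged cluster AIT
  updated: d(AIT,G)=23/3, d(AIT,S)=35/3, d(AIT,W)=25/3
iteration 3: select G,S (d=6); attach at lengths (3, 3); label the merged cluster GS
  updated: d(AIT,GS)=29/3, d(GS,W)=14
iteration 4: select AIT,W (d=25/3); attach at lengths (8/3, 25/6); label the merged cluster AITW
  updated: d(AITW,GS)=43/4
iteration 5: select AITW,GS (d=43/4); attach at lengths (29/24, 19/8); label the merged cluster AGISTW
final tree: ((((A:1/2,T:1/2):1,I:3/2):8/3,W:25/6):29/24,(G:3,S:3):19/8)
total length: 239/12

29/24,19/8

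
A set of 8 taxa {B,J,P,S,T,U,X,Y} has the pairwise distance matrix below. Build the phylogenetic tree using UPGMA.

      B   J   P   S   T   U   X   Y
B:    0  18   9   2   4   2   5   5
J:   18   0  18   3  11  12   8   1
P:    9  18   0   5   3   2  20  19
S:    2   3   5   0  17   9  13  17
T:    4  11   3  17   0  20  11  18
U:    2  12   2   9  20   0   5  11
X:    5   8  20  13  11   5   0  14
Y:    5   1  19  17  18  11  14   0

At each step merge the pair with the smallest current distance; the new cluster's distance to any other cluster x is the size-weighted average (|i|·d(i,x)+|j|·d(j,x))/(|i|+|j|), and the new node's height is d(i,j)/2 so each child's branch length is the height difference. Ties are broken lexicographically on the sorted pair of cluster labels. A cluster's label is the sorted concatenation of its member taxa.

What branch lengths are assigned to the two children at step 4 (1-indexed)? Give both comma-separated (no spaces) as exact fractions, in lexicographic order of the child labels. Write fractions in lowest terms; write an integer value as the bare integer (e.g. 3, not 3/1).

iteration 1: select J,Y (d=1); attach at lengths (1/2, 1/2); label the merged cluster JY
  updated: d(B,JY)=23/2, d(JY,P)=37/2, d(JY,S)=10, d(JY,T)=29/2, d(JY,U)=23/2, d(JY,X)=11
iteration 2: select B,S (d=2); attach at lengths (1, 1); label the merged cluster BS
  updated: d(BS,JY)=43/4, d(BS,P)=7, d(BS,T)=21/2, d(BS,U)=11/2, d(BS,X)=9
iteration 3: select P,U (d=2); attach at lengths (1, 1); label the merged cluster PU
  updated: d(BS,PU)=25/4, d(JY,PU)=15, d(PU,T)=23/2, d(PU,X)=25/2
iteration 4: select BS,PU (d=25/4); attach at lengths (17/8, 17/8); label the merged cluster BPSU
  updated: d(BPSU,JY)=103/8, d(BPSU,T)=11, d(BPSU,X)=43/4
iteration 5: select BPSU,X (d=43/4); attach at lengths (9/4, 43/8); label the merged cluster BPSUX
  updated: d(BPSUX,JY)=25/2, d(BPSUX,T)=11
iteration 6: select BPSUX,T (d=11); attach at lengths (1/8, 11/2); label the merged cluster BPSTUX
  updated: d(BPSTUX,JY)=77/6
iteration 7: select BPSTUX,JY (d=77/6); attach at lengths (11/12, 71/12); label the merged cluster BJPSTUXY
final tree: (((((B:1,S:1):17/8,(P:1,U:1):17/8):9/4,X:43/8):1/8,T:11/2):11/12,(J:1/2,Y:1/2):71/12)
total length: 88/3

17/8,17/8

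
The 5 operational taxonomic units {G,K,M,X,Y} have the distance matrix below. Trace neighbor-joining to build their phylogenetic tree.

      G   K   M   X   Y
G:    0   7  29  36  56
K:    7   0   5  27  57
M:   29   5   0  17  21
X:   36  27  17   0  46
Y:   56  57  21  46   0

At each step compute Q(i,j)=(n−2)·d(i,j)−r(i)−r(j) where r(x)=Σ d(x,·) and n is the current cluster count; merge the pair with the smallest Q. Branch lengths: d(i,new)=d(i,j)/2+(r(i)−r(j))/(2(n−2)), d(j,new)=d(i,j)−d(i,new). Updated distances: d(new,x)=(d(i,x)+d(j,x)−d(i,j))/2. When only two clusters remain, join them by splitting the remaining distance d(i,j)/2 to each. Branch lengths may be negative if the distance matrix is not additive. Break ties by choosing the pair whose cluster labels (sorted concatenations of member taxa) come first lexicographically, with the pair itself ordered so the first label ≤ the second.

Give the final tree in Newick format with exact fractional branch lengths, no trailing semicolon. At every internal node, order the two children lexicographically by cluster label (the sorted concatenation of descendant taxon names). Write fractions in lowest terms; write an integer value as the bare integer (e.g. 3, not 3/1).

((((G:53/6,K:-11/6):119/8,X:105/8):63/8,M:-53/8):221/16,Y:221/16)

step 1: merge (G,K) at d=7, Q=-203; branch lengths G→53/6, K→-11/6; new cluster GK
  updated: d(GK,M)=27/2, d(GK,X)=28, d(GK,Y)=53
step 2: merge (GK,X) at d=28, Q=-259/2; branch lengths GK→119/8, X→105/8; new cluster GKX
  updated: d(GKX,M)=5/4, d(GKX,Y)=71/2
step 3: merge (GKX,M) at d=5/4, Q=-231/4; branch lengths GKX→63/8, M→-53/8; new cluster GKMX
  updated: d(GKMX,Y)=221/8
step 4: merge (GKMX,Y) at d=221/8; branch lengths GKMX→221/16, Y→221/16; new cluster GKMXY
final tree: ((((G:53/6,K:-11/6):119/8,X:105/8):63/8,M:-53/8):221/16,Y:221/16)
total length: 511/8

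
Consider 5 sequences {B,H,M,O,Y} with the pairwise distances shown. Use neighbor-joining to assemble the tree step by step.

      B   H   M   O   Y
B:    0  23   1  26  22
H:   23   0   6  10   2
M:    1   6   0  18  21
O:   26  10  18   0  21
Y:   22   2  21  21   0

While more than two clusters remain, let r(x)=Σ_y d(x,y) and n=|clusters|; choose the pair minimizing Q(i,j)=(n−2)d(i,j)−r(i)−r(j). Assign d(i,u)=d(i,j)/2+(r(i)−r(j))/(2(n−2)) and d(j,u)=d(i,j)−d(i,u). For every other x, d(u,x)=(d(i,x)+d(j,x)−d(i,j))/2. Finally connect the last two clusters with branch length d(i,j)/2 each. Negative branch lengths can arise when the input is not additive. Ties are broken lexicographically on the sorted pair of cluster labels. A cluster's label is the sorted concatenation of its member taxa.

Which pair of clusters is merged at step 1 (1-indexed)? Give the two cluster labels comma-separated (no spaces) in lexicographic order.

1. join B+M (d=1, Q=-115) ⇒ BM; edges |B|=29/6, |M|=-23/6
  updated: d(BM,H)=14, d(BM,O)=43/2, d(BM,Y)=21
2. join BM+O (d=43/2, Q=-66) ⇒ BMO; edges |BM|=47/4, |O|=39/4
  updated: d(BMO,H)=5/4, d(BMO,Y)=41/4
3. join BMO+H (d=5/4, Q=-27/2) ⇒ BHMO; edges |BMO|=19/4, |H|=-7/2
  updated: d(BHMO,Y)=11/2
4. join BHMO+Y (d=11/2) ⇒ BHMOY; edges |BHMO|=11/4, |Y|=11/4
final tree: ((((B:29/6,M:-23/6):47/4,O:39/4):19/4,H:-7/2):11/4,Y:11/4)
total length: 117/4

B,M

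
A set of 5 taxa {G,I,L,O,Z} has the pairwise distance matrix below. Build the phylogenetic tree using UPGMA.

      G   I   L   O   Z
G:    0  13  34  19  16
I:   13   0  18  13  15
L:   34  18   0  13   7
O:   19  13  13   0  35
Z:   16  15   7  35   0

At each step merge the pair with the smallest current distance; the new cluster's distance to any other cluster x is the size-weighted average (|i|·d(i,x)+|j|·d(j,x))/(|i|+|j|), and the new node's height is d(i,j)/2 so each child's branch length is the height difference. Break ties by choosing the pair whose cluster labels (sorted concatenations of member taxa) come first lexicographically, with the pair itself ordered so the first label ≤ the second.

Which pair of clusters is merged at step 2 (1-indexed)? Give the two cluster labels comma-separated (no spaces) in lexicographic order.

G,I

iteration 1: select L,Z (d=7); attach at lengths (7/2, 7/2); label the merged cluster LZ
  updated: d(G,LZ)=25, d(I,LZ)=33/2, d(LZ,O)=24
iteration 2: select G,I (d=13); attach at lengths (13/2, 13/2); label the merged cluster GI
  updated: d(GI,LZ)=83/4, d(GI,O)=16
iteration 3: select GI,O (d=16); attach at lengths (3/2, 8); label the merged cluster GIO
  updated: d(GIO,LZ)=131/6
iteration 4: select GIO,LZ (d=131/6); attach at lengths (35/12, 89/12); label the merged cluster GILOZ
final tree: (((G:13/2,I:13/2):3/2,O:8):35/12,(L:7/2,Z:7/2):89/12)
total length: 239/6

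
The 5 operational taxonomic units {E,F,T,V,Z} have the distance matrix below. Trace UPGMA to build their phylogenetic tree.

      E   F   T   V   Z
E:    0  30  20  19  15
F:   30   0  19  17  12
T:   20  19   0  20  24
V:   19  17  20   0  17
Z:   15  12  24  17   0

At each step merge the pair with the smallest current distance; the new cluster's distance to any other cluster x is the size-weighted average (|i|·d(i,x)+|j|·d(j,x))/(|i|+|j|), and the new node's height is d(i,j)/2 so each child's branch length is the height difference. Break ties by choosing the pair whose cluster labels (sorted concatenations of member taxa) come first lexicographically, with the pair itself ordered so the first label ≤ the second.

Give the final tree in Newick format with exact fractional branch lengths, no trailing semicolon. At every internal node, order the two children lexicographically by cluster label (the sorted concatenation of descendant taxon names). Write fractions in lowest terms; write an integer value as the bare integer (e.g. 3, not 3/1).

step 1: merge (F,Z) at d=12; branch lengths F→6, Z→6; new cluster FZ
  updated: d(E,FZ)=45/2, d(FZ,T)=43/2, d(FZ,V)=17
step 2: merge (FZ,V) at d=17; branch lengths FZ→5/2, V→17/2; new cluster FVZ
  updated: d(E,FVZ)=64/3, d(FVZ,T)=21
step 3: merge (E,T) at d=20; branch lengths E→10, T→10; new cluster ET
  updated: d(ET,FVZ)=127/6
step 4: merge (ET,FVZ) at d=127/6; branch lengths ET→7/12, FVZ→25/12; new cluster EFTVZ
final tree: ((E:10,T:10):7/12,((F:6,Z:6):5/2,V:17/2):25/12)
total length: 137/3

((E:10,T:10):7/12,((F:6,Z:6):5/2,V:17/2):25/12)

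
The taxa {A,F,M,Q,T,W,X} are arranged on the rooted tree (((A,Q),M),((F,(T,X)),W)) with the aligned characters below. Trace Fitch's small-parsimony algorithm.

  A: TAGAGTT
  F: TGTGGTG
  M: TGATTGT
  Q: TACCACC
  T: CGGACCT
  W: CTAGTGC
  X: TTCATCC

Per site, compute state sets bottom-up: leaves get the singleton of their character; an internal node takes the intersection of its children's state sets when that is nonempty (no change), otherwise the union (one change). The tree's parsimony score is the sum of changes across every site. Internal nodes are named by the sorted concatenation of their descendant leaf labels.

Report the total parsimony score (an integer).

26

[col 0] AQ: children A:{T}, Q:{T} ∩→ {T}; cost 0
[col 0] AMQ: children AQ:{T}, M:{T} ∩→ {T}; cost 0
[col 0] TX: children T:{C}, X:{T} ∪→ {C,T}; cost 1
[col 0] FTX: children F:{T}, TX:{C,T} ∩→ {T}; cost 0
[col 0] FTWX: children FTX:{T}, W:{C} ∪→ {C,T}; cost 1
[col 0] AFMQTWX: children AMQ:{T}, FTWX:{C,T} ∩→ {T}; cost 0
[col 1] AQ: children A:{A}, Q:{A} ∩→ {A}; cost 0
[col 1] AMQ: children AQ:{A}, M:{G} ∪→ {A,G}; cost 1
[col 1] TX: children T:{G}, X:{T} ∪→ {G,T}; cost 1
[col 1] FTX: children F:{G}, TX:{G,T} ∩→ {G}; cost 0
[col 1] FTWX: children FTX:{G}, W:{T} ∪→ {G,T}; cost 1
[col 1] AFMQTWX: children AMQ:{A,G}, FTWX:{G,T} ∩→ {G}; cost 0
[col 2] AQ: children A:{G}, Q:{C} ∪→ {C,G}; cost 1
[col 2] AMQ: children AQ:{C,G}, M:{A} ∪→ {A,C,G}; cost 1
[col 2] TX: children T:{G}, X:{C} ∪→ {C,G}; cost 1
[col 2] FTX: children F:{T}, TX:{C,G} ∪→ {C,G,T}; cost 1
[col 2] FTWX: children FTX:{C,G,T}, W:{A} ∪→ {A,C,G,T}; cost 1
[col 2] AFMQTWX: children AMQ:{A,C,G}, FTWX:{A,C,G,T} ∩→ {A,C,G}; cost 0
[col 3] AQ: children A:{A}, Q:{C} ∪→ {A,C}; cost 1
[col 3] AMQ: children AQ:{A,C}, M:{T} ∪→ {A,C,T}; cost 1
[col 3] TX: children T:{A}, X:{A} ∩→ {A}; cost 0
[col 3] FTX: children F:{G}, TX:{A} ∪→ {A,G}; cost 1
[col 3] FTWX: children FTX:{A,G}, W:{G} ∩→ {G}; cost 0
[col 3] AFMQTWX: children AMQ:{A,C,T}, FTWX:{G} ∪→ {A,C,G,T}; cost 1
[col 4] AQ: children A:{G}, Q:{A} ∪→ {A,G}; cost 1
[col 4] AMQ: children AQ:{A,G}, M:{T} ∪→ {A,G,T}; cost 1
[col 4] TX: children T:{C}, X:{T} ∪→ {C,T}; cost 1
[col 4] FTX: children F:{G}, TX:{C,T} ∪→ {C,G,T}; cost 1
[col 4] FTWX: children FTX:{C,G,T}, W:{T} ∩→ {T}; cost 0
[col 4] AFMQTWX: children AMQ:{A,G,T}, FTWX:{T} ∩→ {T}; cost 0
[col 5] AQ: children A:{T}, Q:{C} ∪→ {C,T}; cost 1
[col 5] AMQ: children AQ:{C,T}, M:{G} ∪→ {C,G,T}; cost 1
[col 5] TX: children T:{C}, X:{C} ∩→ {C}; cost 0
[col 5] FTX: children F:{T}, TX:{C} ∪→ {C,T}; cost 1
[col 5] FTWX: children FTX:{C,T}, W:{G} ∪→ {C,G,T}; cost 1
[col 5] AFMQTWX: children AMQ:{C,G,T}, FTWX:{C,G,T} ∩→ {C,G,T}; cost 0
[col 6] AQ: children A:{T}, Q:{C} ∪→ {C,T}; cost 1
[col 6] AMQ: children AQ:{C,T}, M:{T} ∩→ {T}; cost 0
[col 6] TX: children T:{T}, X:{C} ∪→ {C,T}; cost 1
[col 6] FTX: children F:{G}, TX:{C,T} ∪→ {C,G,T}; cost 1
[col 6] FTWX: children FTX:{C,G,T}, W:{C} ∩→ {C}; cost 0
[col 6] AFMQTWX: children AMQ:{T}, FTWX:{C} ∪→ {C,T}; cost 1
per-site changes: [2, 3, 5, 4, 4, 4, 4]; total = 26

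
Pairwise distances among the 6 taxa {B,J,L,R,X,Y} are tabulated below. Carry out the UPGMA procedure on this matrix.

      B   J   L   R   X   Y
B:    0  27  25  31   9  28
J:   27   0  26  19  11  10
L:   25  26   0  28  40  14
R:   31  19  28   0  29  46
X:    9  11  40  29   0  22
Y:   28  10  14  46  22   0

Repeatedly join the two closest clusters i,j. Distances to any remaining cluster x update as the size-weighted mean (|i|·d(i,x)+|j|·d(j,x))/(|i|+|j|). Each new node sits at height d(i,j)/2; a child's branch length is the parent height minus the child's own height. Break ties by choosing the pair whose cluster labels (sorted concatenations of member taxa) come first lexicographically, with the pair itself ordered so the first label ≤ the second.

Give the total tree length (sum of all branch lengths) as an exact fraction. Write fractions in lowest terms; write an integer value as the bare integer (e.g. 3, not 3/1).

1257/20

1. join B+X (d=9) ⇒ BX; edges |B|=9/2, |X|=9/2
  updated: d(BX,J)=19, d(BX,L)=65/2, d(BX,R)=30, d(BX,Y)=25
2. join J+Y (d=10) ⇒ JY; edges |J|=5, |Y|=5
  updated: d(BX,JY)=22, d(JY,L)=20, d(JY,R)=65/2
3. join JY+L (d=20) ⇒ JLY; edges |JY|=5, |L|=10
  updated: d(BX,JLY)=51/2, d(JLY,R)=31
4. join BX+JLY (d=51/2) ⇒ BJLXY; edges |BX|=33/4, |JLY|=11/4
  updated: d(BJLXY,R)=153/5
5. join BJLXY+R (d=153/5) ⇒ BJLRXY; edges |BJLXY|=51/20, |R|=153/10
final tree: (((B:9/2,X:9/2):33/4,((J:5,Y:5):5,L:10):11/4):51/20,R:153/10)
total length: 1257/20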